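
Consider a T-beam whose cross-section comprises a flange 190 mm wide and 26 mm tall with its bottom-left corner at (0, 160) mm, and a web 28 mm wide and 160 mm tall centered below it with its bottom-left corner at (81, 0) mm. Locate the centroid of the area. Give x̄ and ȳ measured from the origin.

x̄ = 95.00 mm, ȳ = 128.77 mm

web: A = 28 × 160 = 4480.00, centroid at (95.00, 80.00).
flange: A = 190 × 26 = 4940.00, centroid at (95.00, 173.00).
ΣA = 9420.00 mm², ΣAx̄ = 894900.00 mm³, ΣAȳ = 1213020.00 mm³.
x̄ = 894900.00/9420.00 = 95.00 mm; ȳ = 1213020.00/9420.00 = 128.77 mm.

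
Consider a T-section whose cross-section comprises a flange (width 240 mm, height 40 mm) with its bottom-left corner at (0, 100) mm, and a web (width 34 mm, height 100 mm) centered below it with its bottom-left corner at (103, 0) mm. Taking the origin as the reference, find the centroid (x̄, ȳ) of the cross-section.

web: A = 34 × 100 = 3400.00, centroid at (120.00, 50.00).
flange: A = 240 × 40 = 9600.00, centroid at (120.00, 120.00).
ΣA = 13000.00 mm²
ΣAx̄ = (3400.00)(120.00) + (9600.00)(120.00) = 1560000.00 mm³
ΣAȳ = (3400.00)(50.00) + (9600.00)(120.00) = 1322000.00 mm³
x̄ = 1560000.00 / 13000.00 = 120.00 mm
ȳ = 1322000.00 / 13000.00 = 101.69 mm

x̄ = 120.00 mm, ȳ = 101.69 mm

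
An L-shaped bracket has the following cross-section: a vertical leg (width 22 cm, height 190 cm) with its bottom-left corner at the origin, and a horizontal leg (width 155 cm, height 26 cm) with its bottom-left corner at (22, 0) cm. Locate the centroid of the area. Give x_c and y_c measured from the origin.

Part | A | x̄ᵢ | ȳᵢ | A·x̄ᵢ | A·ȳᵢ
vertical leg | 4180.00 | 11.00 | 95.00 | 45980.00 | 397100.00
horizontal leg | 4030.00 | 99.50 | 13.00 | 400985.00 | 52390.00
Σ | 8210.00 |  |  | 446965.00 | 449490.00
x_c = 446965.00 / 8210.00 = 54.44 cm
y_c = 449490.00 / 8210.00 = 54.75 cm

x_c = 54.44 cm, y_c = 54.75 cm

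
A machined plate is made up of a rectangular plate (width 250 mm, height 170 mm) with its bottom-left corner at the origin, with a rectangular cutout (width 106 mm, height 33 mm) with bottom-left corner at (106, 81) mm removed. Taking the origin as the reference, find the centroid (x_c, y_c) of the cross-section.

x_c = 121.95 mm, y_c = 83.88 mm

plate: A = 250 × 170 = 42500.00, centroid at (125.00, 85.00).
hole: A = −(106 × 33) = -3498.00, centroid at (159.00, 97.50).
ΣA = 39002.00 mm²
ΣAx_c = (42500.00)(125.00) + (-3498.00)(159.00) = 4756318.00 mm³
ΣAy_c = (42500.00)(85.00) + (-3498.00)(97.50) = 3271445.00 mm³
x_c = 4756318.00 / 39002.00 = 121.95 mm
y_c = 3271445.00 / 39002.00 = 83.88 mm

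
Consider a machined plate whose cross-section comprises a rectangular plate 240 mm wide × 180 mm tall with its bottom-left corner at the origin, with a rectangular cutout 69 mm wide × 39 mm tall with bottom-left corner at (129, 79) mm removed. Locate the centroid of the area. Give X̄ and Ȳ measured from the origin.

X̄ = 117.11 mm, Ȳ = 89.44 mm

plate: A = 240 × 180 = 43200.00, centroid at (120.00, 90.00).
hole: A = −(69 × 39) = -2691.00, centroid at (163.50, 98.50).
ΣA = 40509.00 mm²
ΣAX̄ = (43200.00)(120.00) + (-2691.00)(163.50) = 4744021.50 mm³
ΣAȲ = (43200.00)(90.00) + (-2691.00)(98.50) = 3622936.50 mm³
X̄ = 4744021.50 / 40509.00 = 117.11 mm
Ȳ = 3622936.50 / 40509.00 = 89.44 mm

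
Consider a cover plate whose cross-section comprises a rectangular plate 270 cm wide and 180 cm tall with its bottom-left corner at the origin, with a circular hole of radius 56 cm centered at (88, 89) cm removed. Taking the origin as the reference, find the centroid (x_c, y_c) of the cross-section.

plate: A = 270 × 180 = 48600.00, centroid at (135.00, 90.00).
hole: A = −π·56² = -9852.03, centroid at (88.00, 89.00).
ΣA = 38747.97 cm², ΣAx_c = 5694020.96 cm³, ΣAy_c = 3497168.92 cm³.
x_c = 5694020.96/38747.97 = 146.95 cm; y_c = 3497168.92/38747.97 = 90.25 cm.

x_c = 146.95 cm, y_c = 90.25 cm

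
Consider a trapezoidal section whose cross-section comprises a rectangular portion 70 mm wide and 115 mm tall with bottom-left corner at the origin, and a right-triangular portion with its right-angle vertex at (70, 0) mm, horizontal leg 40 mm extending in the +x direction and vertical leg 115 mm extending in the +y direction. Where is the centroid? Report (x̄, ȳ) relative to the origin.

x̄ = 45.74 mm, ȳ = 53.24 mm

Part | A | x̄ᵢ | ȳᵢ | A·x̄ᵢ | A·ȳᵢ
rectangular portion | 8050.00 | 35.00 | 57.50 | 281750.00 | 462875.00
triangular portion | 2300.00 | 83.33 | 38.33 | 191666.67 | 88166.67
Σ | 10350.00 |  |  | 473416.67 | 551041.67
x̄ = 473416.67 / 10350.00 = 45.74 mm
ȳ = 551041.67 / 10350.00 = 53.24 mm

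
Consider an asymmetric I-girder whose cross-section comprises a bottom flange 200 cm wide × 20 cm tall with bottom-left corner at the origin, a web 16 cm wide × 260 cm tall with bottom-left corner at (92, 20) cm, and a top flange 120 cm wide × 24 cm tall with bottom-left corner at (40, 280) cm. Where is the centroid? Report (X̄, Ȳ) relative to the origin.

Part | A | x̄ᵢ | ȳᵢ | A·x̄ᵢ | A·ȳᵢ
bottom flange | 4000.00 | 100.00 | 10.00 | 400000.00 | 40000.00
web | 4160.00 | 100.00 | 150.00 | 416000.00 | 624000.00
top flange | 2880.00 | 100.00 | 292.00 | 288000.00 | 840960.00
Σ | 11040.00 |  |  | 1104000.00 | 1504960.00
X̄ = 1104000.00 / 11040.00 = 100.00 cm
Ȳ = 1504960.00 / 11040.00 = 136.32 cm

X̄ = 100.00 cm, Ȳ = 136.32 cm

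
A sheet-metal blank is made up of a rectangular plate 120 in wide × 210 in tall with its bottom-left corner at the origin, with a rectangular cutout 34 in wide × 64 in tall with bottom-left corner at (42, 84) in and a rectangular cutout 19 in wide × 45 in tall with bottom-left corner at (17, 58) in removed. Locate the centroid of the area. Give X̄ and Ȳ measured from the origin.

plate: A = 120 × 210 = 25200.00, centroid at (60.00, 105.00).
hole 1: A = −(34 × 64) = -2176.00, centroid at (59.00, 116.00).
hole 2: A = −(19 × 45) = -855.00, centroid at (26.50, 80.50).
ΣA = 22169.00 in², ΣAX̄ = 1360958.50 in³, ΣAȲ = 2324756.50 in³.
X̄ = 1360958.50/22169.00 = 61.39 in; Ȳ = 2324756.50/22169.00 = 104.87 in.

X̄ = 61.39 in, Ȳ = 104.87 in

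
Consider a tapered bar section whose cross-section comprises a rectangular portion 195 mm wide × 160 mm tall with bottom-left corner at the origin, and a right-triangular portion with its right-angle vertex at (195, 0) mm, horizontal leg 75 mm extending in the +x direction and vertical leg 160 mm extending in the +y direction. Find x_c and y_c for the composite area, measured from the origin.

rectangular portion: A = 195 × 160 = 31200.00, centroid at (97.50, 80.00).
triangular portion: A = ½·75·160 = 6000.00, centroid at (220.00, 53.33).
ΣA = 37200.00 mm², ΣAx_c = 4362000.00 mm³, ΣAy_c = 2816000.00 mm³.
x_c = 4362000.00/37200.00 = 117.26 mm; y_c = 2816000.00/37200.00 = 75.70 mm.

x_c = 117.26 mm, y_c = 75.70 mm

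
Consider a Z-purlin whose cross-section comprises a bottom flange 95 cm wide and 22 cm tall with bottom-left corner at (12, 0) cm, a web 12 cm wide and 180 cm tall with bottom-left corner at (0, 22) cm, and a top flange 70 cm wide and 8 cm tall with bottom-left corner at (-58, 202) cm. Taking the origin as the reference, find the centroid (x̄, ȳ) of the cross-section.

bottom flange: A = 95 × 22 = 2090.00, centroid at (59.50, 11.00).
web: A = 12 × 180 = 2160.00, centroid at (6.00, 112.00).
top flange: A = 70 × 8 = 560.00, centroid at (-23.00, 206.00).
ΣA = 4810.00 cm²
ΣAx̄ = (2090.00)(59.50) + (2160.00)(6.00) + (560.00)(-23.00) = 124435.00 cm³
ΣAȳ = (2090.00)(11.00) + (2160.00)(112.00) + (560.00)(206.00) = 380270.00 cm³
x̄ = 124435.00 / 4810.00 = 25.87 cm
ȳ = 380270.00 / 4810.00 = 79.06 cm

x̄ = 25.87 cm, ȳ = 79.06 cm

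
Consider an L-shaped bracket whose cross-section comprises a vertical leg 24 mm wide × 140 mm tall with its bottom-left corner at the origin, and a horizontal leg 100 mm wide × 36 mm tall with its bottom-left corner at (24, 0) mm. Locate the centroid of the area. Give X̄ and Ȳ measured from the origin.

vertical leg: A = 24 × 140 = 3360.00, centroid at (12.00, 70.00).
horizontal leg: A = 100 × 36 = 3600.00, centroid at (74.00, 18.00).
ΣA = 6960.00 mm², ΣAX̄ = 306720.00 mm³, ΣAȲ = 300000.00 mm³.
X̄ = 306720.00/6960.00 = 44.07 mm; Ȳ = 300000.00/6960.00 = 43.10 mm.

X̄ = 44.07 mm, Ȳ = 43.10 mm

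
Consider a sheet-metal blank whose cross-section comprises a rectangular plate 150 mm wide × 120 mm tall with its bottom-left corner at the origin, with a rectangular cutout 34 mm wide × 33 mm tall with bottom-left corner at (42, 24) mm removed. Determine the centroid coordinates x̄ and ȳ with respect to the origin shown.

Part | A | x̄ᵢ | ȳᵢ | A·x̄ᵢ | A·ȳᵢ
plate | 18000.00 | 75.00 | 60.00 | 1350000.00 | 1080000.00
hole | -1122.00 | 59.00 | 40.50 | -66198.00 | -45441.00
Σ | 16878.00 |  |  | 1283802.00 | 1034559.00
x̄ = 1283802.00 / 16878.00 = 76.06 mm
ȳ = 1034559.00 / 16878.00 = 61.30 mm

x̄ = 76.06 mm, ȳ = 61.30 mm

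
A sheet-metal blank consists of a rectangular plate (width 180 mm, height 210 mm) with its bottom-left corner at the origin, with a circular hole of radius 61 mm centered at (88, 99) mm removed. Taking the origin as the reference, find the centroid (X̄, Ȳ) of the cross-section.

X̄ = 90.90 mm, Ȳ = 107.69 mm

plate: A = 180 × 210 = 37800.00, centroid at (90.00, 105.00).
hole: A = −π·61² = -11689.87, centroid at (88.00, 99.00).
ΣA = 26110.13 mm²
ΣAX̄ = (37800.00)(90.00) + (-11689.87)(88.00) = 2373291.77 mm³
ΣAȲ = (37800.00)(105.00) + (-11689.87)(99.00) = 2811703.24 mm³
X̄ = 2373291.77 / 26110.13 = 90.90 mm
Ȳ = 2811703.24 / 26110.13 = 107.69 mm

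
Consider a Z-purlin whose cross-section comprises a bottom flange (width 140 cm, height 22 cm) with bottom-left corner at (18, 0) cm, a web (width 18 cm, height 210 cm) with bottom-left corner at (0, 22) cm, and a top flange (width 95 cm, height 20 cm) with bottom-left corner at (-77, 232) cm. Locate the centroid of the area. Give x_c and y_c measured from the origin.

x_c = 28.43 cm, y_c = 111.16 cm

bottom flange: A = 140 × 22 = 3080.00, centroid at (88.00, 11.00).
web: A = 18 × 210 = 3780.00, centroid at (9.00, 127.00).
top flange: A = 95 × 20 = 1900.00, centroid at (-29.50, 242.00).
ΣA = 8760.00 cm², ΣAx_c = 249010.00 cm³, ΣAy_c = 973740.00 cm³.
x_c = 249010.00/8760.00 = 28.43 cm; y_c = 973740.00/8760.00 = 111.16 cm.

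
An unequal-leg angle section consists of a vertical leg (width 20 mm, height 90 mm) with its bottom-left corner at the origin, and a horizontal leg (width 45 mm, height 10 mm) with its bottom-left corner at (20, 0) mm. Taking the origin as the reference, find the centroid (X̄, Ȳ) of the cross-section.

X̄ = 16.50 mm, Ȳ = 37.00 mm

Part | A | x̄ᵢ | ȳᵢ | A·x̄ᵢ | A·ȳᵢ
vertical leg | 1800.00 | 10.00 | 45.00 | 18000.00 | 81000.00
horizontal leg | 450.00 | 42.50 | 5.00 | 19125.00 | 2250.00
Σ | 2250.00 |  |  | 37125.00 | 83250.00
X̄ = 37125.00 / 2250.00 = 16.50 mm
Ȳ = 83250.00 / 2250.00 = 37.00 mm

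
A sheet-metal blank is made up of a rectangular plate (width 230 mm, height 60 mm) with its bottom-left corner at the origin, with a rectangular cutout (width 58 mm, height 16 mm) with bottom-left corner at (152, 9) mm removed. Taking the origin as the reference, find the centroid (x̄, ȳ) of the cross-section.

x̄ = 110.24 mm, ȳ = 30.94 mm

plate: A = 230 × 60 = 13800.00, centroid at (115.00, 30.00).
hole: A = −(58 × 16) = -928.00, centroid at (181.00, 17.00).
ΣA = 12872.00 mm²
ΣAx̄ = (13800.00)(115.00) + (-928.00)(181.00) = 1419032.00 mm³
ΣAȳ = (13800.00)(30.00) + (-928.00)(17.00) = 398224.00 mm³
x̄ = 1419032.00 / 12872.00 = 110.24 mm
ȳ = 398224.00 / 12872.00 = 30.94 mm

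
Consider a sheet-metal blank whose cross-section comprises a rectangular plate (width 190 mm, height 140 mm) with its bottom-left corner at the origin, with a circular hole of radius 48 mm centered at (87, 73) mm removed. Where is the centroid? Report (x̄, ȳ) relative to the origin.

Part | A | x̄ᵢ | ȳᵢ | A·x̄ᵢ | A·ȳᵢ
plate | 26600.00 | 95.00 | 70.00 | 2527000.00 | 1862000.00
hole | -7238.23 | 87.00 | 73.00 | -629725.96 | -528390.75
Σ | 19361.77 |  |  | 1897274.04 | 1333609.25
x̄ = 1897274.04 / 19361.77 = 97.99 mm
ȳ = 1333609.25 / 19361.77 = 68.88 mm

x̄ = 97.99 mm, ȳ = 68.88 mm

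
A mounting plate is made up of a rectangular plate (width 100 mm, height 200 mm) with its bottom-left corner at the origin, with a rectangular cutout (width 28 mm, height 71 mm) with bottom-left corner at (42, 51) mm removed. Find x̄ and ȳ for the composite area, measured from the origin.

plate: A = 100 × 200 = 20000.00, centroid at (50.00, 100.00).
hole: A = −(28 × 71) = -1988.00, centroid at (56.00, 86.50).
ΣA = 18012.00 mm²
ΣAx̄ = (20000.00)(50.00) + (-1988.00)(56.00) = 888672.00 mm³
ΣAȳ = (20000.00)(100.00) + (-1988.00)(86.50) = 1828038.00 mm³
x̄ = 888672.00 / 18012.00 = 49.34 mm
ȳ = 1828038.00 / 18012.00 = 101.49 mm

x̄ = 49.34 mm, ȳ = 101.49 mm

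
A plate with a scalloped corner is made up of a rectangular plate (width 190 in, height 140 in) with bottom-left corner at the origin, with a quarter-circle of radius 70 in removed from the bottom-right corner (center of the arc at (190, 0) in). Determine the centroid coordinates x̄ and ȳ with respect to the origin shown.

plate: A = 190 × 140 = 26600.00, centroid at (95.00, 70.00).
removed quarter-circle: A = −¼π·70² = -3848.45, centroid at (160.29, 29.71).
ΣA = 22751.55 in², ΣAx̄ = 1910127.64 in³, ΣAȳ = 1747666.67 in³.
x̄ = 1910127.64/22751.55 = 83.96 in; ȳ = 1747666.67/22751.55 = 76.82 in.

x̄ = 83.96 in, ȳ = 76.82 in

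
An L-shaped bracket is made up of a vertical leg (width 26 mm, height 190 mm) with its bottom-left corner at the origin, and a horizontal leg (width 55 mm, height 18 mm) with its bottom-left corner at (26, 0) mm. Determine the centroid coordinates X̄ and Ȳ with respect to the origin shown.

Part | A | x̄ᵢ | ȳᵢ | A·x̄ᵢ | A·ȳᵢ
vertical leg | 4940.00 | 13.00 | 95.00 | 64220.00 | 469300.00
horizontal leg | 990.00 | 53.50 | 9.00 | 52965.00 | 8910.00
Σ | 5930.00 |  |  | 117185.00 | 478210.00
X̄ = 117185.00 / 5930.00 = 19.76 mm
Ȳ = 478210.00 / 5930.00 = 80.64 mm

X̄ = 19.76 mm, Ȳ = 80.64 mm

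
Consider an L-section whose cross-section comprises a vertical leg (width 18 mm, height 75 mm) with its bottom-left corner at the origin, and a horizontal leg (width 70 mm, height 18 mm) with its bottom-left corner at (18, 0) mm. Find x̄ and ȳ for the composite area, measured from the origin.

vertical leg: A = 18 × 75 = 1350.00, centroid at (9.00, 37.50).
horizontal leg: A = 70 × 18 = 1260.00, centroid at (53.00, 9.00).
ΣA = 2610.00 mm², ΣAx̄ = 78930.00 mm³, ΣAȳ = 61965.00 mm³.
x̄ = 78930.00/2610.00 = 30.24 mm; ȳ = 61965.00/2610.00 = 23.74 mm.

x̄ = 30.24 mm, ȳ = 23.74 mm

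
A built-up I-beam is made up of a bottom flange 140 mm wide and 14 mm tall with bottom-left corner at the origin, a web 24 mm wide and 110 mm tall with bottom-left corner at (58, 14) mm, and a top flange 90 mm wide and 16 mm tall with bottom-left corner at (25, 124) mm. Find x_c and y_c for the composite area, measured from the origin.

Part | A | x̄ᵢ | ȳᵢ | A·x̄ᵢ | A·ȳᵢ
bottom flange | 1960.00 | 70.00 | 7.00 | 137200.00 | 13720.00
web | 2640.00 | 70.00 | 69.00 | 184800.00 | 182160.00
top flange | 1440.00 | 70.00 | 132.00 | 100800.00 | 190080.00
Σ | 6040.00 |  |  | 422800.00 | 385960.00
x_c = 422800.00 / 6040.00 = 70.00 mm
y_c = 385960.00 / 6040.00 = 63.90 mm

x_c = 70.00 mm, y_c = 63.90 mm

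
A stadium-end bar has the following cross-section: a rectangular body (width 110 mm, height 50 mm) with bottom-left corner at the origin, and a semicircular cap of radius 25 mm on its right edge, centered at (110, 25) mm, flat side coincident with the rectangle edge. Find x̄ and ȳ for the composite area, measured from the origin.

rectangular body: A = 110 × 50 = 5500.00, centroid at (55.00, 25.00).
semicircular end: A = ½π·25² = 981.75, centroid at (120.61, 25.00).
ΣA = 6481.75 mm², ΣAx̄ = 420908.91 mm³, ΣAȳ = 162043.69 mm³.
x̄ = 420908.91/6481.75 = 64.94 mm; ȳ = 162043.69/6481.75 = 25.00 mm.

x̄ = 64.94 mm, ȳ = 25.00 mm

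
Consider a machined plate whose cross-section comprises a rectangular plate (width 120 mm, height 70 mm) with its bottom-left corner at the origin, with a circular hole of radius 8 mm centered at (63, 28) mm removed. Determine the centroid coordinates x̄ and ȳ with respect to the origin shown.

plate: A = 120 × 70 = 8400.00, centroid at (60.00, 35.00).
hole: A = −π·8² = -201.06, centroid at (63.00, 28.00).
ΣA = 8198.94 mm², ΣAx̄ = 491333.10 mm³, ΣAȳ = 288370.27 mm³.
x̄ = 491333.10/8198.94 = 59.93 mm; ȳ = 288370.27/8198.94 = 35.17 mm.

x̄ = 59.93 mm, ȳ = 35.17 mm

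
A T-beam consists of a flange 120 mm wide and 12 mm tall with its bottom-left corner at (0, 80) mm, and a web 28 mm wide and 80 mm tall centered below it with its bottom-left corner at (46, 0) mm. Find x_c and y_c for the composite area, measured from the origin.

x_c = 60.00 mm, y_c = 58.00 mm

web: A = 28 × 80 = 2240.00, centroid at (60.00, 40.00).
flange: A = 120 × 12 = 1440.00, centroid at (60.00, 86.00).
ΣA = 3680.00 mm²
ΣAx_c = (2240.00)(60.00) + (1440.00)(60.00) = 220800.00 mm³
ΣAy_c = (2240.00)(40.00) + (1440.00)(86.00) = 213440.00 mm³
x_c = 220800.00 / 3680.00 = 60.00 mm
y_c = 213440.00 / 3680.00 = 58.00 mm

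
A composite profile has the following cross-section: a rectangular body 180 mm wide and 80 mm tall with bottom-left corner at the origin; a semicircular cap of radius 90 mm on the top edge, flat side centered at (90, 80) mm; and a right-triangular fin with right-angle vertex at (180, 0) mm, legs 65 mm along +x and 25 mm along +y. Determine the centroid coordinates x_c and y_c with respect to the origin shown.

x_c = 93.25 mm, y_c = 74.69 mm

rectangular body: A = 180 × 80 = 14400.00, centroid at (90.00, 40.00).
semicircular top: A = ½π·90² = 12723.45, centroid at (90.00, 118.20).
triangular fin: A = ½·65·25 = 812.50, centroid at (201.67, 8.33).
ΣA = 27935.95 mm², ΣAx_c = 2604964.69 mm³, ΣAy_c = 2086646.85 mm³.
x_c = 2604964.69/27935.95 = 93.25 mm; y_c = 2086646.85/27935.95 = 74.69 mm.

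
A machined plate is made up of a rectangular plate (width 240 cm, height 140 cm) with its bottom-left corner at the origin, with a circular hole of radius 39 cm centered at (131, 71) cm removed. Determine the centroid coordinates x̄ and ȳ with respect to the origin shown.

plate: A = 240 × 140 = 33600.00, centroid at (120.00, 70.00).
hole: A = −π·39² = -4778.36, centroid at (131.00, 71.00).
ΣA = 28821.64 cm²
ΣAx̄ = (33600.00)(120.00) + (-4778.36)(131.00) = 3406034.52 cm³
ΣAȳ = (33600.00)(70.00) + (-4778.36)(71.00) = 2012736.27 cm³
x̄ = 3406034.52 / 28821.64 = 118.18 cm
ȳ = 2012736.27 / 28821.64 = 69.83 cm

x̄ = 118.18 cm, ȳ = 69.83 cm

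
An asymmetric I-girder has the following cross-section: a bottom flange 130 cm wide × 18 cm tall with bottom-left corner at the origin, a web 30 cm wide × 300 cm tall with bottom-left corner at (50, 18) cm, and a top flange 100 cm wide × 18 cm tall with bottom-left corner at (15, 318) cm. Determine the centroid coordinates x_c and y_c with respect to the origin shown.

bottom flange: A = 130 × 18 = 2340.00, centroid at (65.00, 9.00).
web: A = 30 × 300 = 9000.00, centroid at (65.00, 168.00).
top flange: A = 100 × 18 = 1800.00, centroid at (65.00, 327.00).
ΣA = 13140.00 cm²
ΣAx_c = (2340.00)(65.00) + (9000.00)(65.00) + (1800.00)(65.00) = 854100.00 cm³
ΣAy_c = (2340.00)(9.00) + (9000.00)(168.00) + (1800.00)(327.00) = 2121660.00 cm³
x_c = 854100.00 / 13140.00 = 65.00 cm
y_c = 2121660.00 / 13140.00 = 161.47 cm

x_c = 65.00 cm, y_c = 161.47 cm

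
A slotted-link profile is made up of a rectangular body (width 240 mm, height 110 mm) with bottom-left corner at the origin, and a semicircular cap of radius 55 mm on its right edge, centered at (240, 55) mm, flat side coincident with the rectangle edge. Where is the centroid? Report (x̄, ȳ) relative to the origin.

rectangular body: A = 240 × 110 = 26400.00, centroid at (120.00, 55.00).
semicircular end: A = ½π·55² = 4751.66, centroid at (263.34, 55.00).
ΣA = 31151.66 mm²
ΣAx̄ = (26400.00)(120.00) + (4751.66)(263.34) = 4419314.80 mm³
ΣAȳ = (26400.00)(55.00) + (4751.66)(55.00) = 1713341.24 mm³
x̄ = 4419314.80 / 31151.66 = 141.86 mm
ȳ = 1713341.24 / 31151.66 = 55.00 mm

x̄ = 141.86 mm, ȳ = 55.00 mm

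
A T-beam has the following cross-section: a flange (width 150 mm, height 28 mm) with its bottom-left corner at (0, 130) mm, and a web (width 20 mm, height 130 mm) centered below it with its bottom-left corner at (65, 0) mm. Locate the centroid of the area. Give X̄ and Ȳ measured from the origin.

web: A = 20 × 130 = 2600.00, centroid at (75.00, 65.00).
flange: A = 150 × 28 = 4200.00, centroid at (75.00, 144.00).
ΣA = 6800.00 mm², ΣAX̄ = 510000.00 mm³, ΣAȲ = 773800.00 mm³.
X̄ = 510000.00/6800.00 = 75.00 mm; Ȳ = 773800.00/6800.00 = 113.79 mm.

X̄ = 75.00 mm, Ȳ = 113.79 mm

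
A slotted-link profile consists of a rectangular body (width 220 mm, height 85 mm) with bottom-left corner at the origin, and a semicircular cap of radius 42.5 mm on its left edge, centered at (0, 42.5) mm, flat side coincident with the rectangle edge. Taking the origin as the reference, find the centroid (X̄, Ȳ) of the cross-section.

Part | A | x̄ᵢ | ȳᵢ | A·x̄ᵢ | A·ȳᵢ
rectangular body | 18700.00 | 110.00 | 42.50 | 2057000.00 | 794750.00
semicircular end | 2837.25 | -18.04 | 42.50 | -51177.08 | 120583.16
Σ | 21537.25 |  |  | 2005822.92 | 915333.16
X̄ = 2005822.92 / 21537.25 = 93.13 mm
Ȳ = 915333.16 / 21537.25 = 42.50 mm

X̄ = 93.13 mm, Ȳ = 42.50 mm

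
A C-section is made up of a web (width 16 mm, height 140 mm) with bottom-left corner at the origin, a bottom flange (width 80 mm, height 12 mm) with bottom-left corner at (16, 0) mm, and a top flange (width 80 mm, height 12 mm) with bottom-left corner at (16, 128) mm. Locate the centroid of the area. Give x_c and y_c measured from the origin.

x_c = 30.15 mm, y_c = 70.00 mm

web: A = 16 × 140 = 2240.00, centroid at (8.00, 70.00).
bottom flange: A = 80 × 12 = 960.00, centroid at (56.00, 6.00).
top flange: A = 80 × 12 = 960.00, centroid at (56.00, 134.00).
ΣA = 4160.00 mm²
ΣAx_c = (2240.00)(8.00) + (960.00)(56.00) + (960.00)(56.00) = 125440.00 mm³
ΣAy_c = (2240.00)(70.00) + (960.00)(6.00) + (960.00)(134.00) = 291200.00 mm³
x_c = 125440.00 / 4160.00 = 30.15 mm
y_c = 291200.00 / 4160.00 = 70.00 mm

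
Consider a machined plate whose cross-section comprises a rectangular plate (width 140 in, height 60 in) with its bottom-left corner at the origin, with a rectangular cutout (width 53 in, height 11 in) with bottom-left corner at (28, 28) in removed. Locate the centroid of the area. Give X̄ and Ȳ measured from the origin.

X̄ = 71.16 in, Ȳ = 29.74 in

Part | A | x̄ᵢ | ȳᵢ | A·x̄ᵢ | A·ȳᵢ
plate | 8400.00 | 70.00 | 30.00 | 588000.00 | 252000.00
hole | -583.00 | 54.50 | 33.50 | -31773.50 | -19530.50
Σ | 7817.00 |  |  | 556226.50 | 232469.50
X̄ = 556226.50 / 7817.00 = 71.16 in
Ȳ = 232469.50 / 7817.00 = 29.74 in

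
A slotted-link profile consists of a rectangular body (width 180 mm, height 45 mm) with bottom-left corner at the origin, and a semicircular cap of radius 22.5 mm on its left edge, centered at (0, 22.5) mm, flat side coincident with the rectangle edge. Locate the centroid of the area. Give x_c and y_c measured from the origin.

rectangular body: A = 180 × 45 = 8100.00, centroid at (90.00, 22.50).
semicircular end: A = ½π·22.5² = 795.22, centroid at (-9.55, 22.50).
ΣA = 8895.22 mm², ΣAx_c = 721406.25 mm³, ΣAy_c = 200142.35 mm³.
x_c = 721406.25/8895.22 = 81.10 mm; y_c = 200142.35/8895.22 = 22.50 mm.

x_c = 81.10 mm, y_c = 22.50 mm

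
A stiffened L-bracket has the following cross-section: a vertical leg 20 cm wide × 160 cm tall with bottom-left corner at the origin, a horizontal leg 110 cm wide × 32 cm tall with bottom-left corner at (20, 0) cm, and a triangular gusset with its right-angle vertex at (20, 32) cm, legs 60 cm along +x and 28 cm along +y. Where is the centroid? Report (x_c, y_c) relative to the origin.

x_c = 43.60 cm, y_c = 45.90 cm

vertical leg: A = 20 × 160 = 3200.00, centroid at (10.00, 80.00).
horizontal leg: A = 110 × 32 = 3520.00, centroid at (75.00, 16.00).
gusset: A = ½·60·28 = 840.00, centroid at (40.00, 41.33).
ΣA = 7560.00 cm²
ΣAx_c = (3200.00)(10.00) + (3520.00)(75.00) + (840.00)(40.00) = 329600.00 cm³
ΣAy_c = (3200.00)(80.00) + (3520.00)(16.00) + (840.00)(41.33) = 347040.00 cm³
x_c = 329600.00 / 7560.00 = 43.60 cm
y_c = 347040.00 / 7560.00 = 45.90 cm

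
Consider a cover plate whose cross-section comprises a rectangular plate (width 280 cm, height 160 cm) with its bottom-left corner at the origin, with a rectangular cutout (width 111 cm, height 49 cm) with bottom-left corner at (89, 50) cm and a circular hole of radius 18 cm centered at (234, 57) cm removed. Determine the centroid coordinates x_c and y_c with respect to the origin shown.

plate: A = 280 × 160 = 44800.00, centroid at (140.00, 80.00).
hole 1: A = −(111 × 49) = -5439.00, centroid at (144.50, 74.50).
hole 2: A = −π·18² = -1017.88, centroid at (234.00, 57.00).
ΣA = 38343.12 cm²
ΣAx_c = (44800.00)(140.00) + (-5439.00)(144.50) + (-1017.88)(234.00) = 5247881.51 cm³
ΣAy_c = (44800.00)(80.00) + (-5439.00)(74.50) + (-1017.88)(57.00) = 3120775.57 cm³
x_c = 5247881.51 / 38343.12 = 136.87 cm
y_c = 3120775.57 / 38343.12 = 81.39 cm

x_c = 136.87 cm, y_c = 81.39 cm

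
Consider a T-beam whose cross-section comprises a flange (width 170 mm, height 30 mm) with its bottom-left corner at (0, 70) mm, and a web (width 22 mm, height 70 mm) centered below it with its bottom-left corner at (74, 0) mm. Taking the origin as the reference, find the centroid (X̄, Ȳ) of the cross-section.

Part | A | x̄ᵢ | ȳᵢ | A·x̄ᵢ | A·ȳᵢ
web | 1540.00 | 85.00 | 35.00 | 130900.00 | 53900.00
flange | 5100.00 | 85.00 | 85.00 | 433500.00 | 433500.00
Σ | 6640.00 |  |  | 564400.00 | 487400.00
X̄ = 564400.00 / 6640.00 = 85.00 mm
Ȳ = 487400.00 / 6640.00 = 73.40 mm

X̄ = 85.00 mm, Ȳ = 73.40 mm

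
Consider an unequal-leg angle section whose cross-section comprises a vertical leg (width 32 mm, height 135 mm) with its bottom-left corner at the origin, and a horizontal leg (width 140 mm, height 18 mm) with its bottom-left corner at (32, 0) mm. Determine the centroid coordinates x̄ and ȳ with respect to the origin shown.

x̄ = 47.68 mm, ȳ = 45.95 mm

vertical leg: A = 32 × 135 = 4320.00, centroid at (16.00, 67.50).
horizontal leg: A = 140 × 18 = 2520.00, centroid at (102.00, 9.00).
ΣA = 6840.00 mm², ΣAx̄ = 326160.00 mm³, ΣAȳ = 314280.00 mm³.
x̄ = 326160.00/6840.00 = 47.68 mm; ȳ = 314280.00/6840.00 = 45.95 mm.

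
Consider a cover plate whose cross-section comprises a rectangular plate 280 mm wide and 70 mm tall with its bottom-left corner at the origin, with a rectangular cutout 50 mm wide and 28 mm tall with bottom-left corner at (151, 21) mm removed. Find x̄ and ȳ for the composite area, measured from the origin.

x̄ = 137.23 mm, ȳ = 35.00 mm

Part | A | x̄ᵢ | ȳᵢ | A·x̄ᵢ | A·ȳᵢ
plate | 19600.00 | 140.00 | 35.00 | 2744000.00 | 686000.00
hole | -1400.00 | 176.00 | 35.00 | -246400.00 | -49000.00
Σ | 18200.00 |  |  | 2497600.00 | 637000.00
x̄ = 2497600.00 / 18200.00 = 137.23 mm
ȳ = 637000.00 / 18200.00 = 35.00 mm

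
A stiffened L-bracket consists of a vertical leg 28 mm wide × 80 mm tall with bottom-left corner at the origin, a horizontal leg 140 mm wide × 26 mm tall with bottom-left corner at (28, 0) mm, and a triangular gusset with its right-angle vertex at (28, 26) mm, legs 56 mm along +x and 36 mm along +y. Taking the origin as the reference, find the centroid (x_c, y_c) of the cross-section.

vertical leg: A = 28 × 80 = 2240.00, centroid at (14.00, 40.00).
horizontal leg: A = 140 × 26 = 3640.00, centroid at (98.00, 13.00).
gusset: A = ½·56·36 = 1008.00, centroid at (46.67, 38.00).
ΣA = 6888.00 mm², ΣAx_c = 435120.00 mm³, ΣAy_c = 175224.00 mm³.
x_c = 435120.00/6888.00 = 63.17 mm; y_c = 175224.00/6888.00 = 25.44 mm.

x_c = 63.17 mm, y_c = 25.44 mm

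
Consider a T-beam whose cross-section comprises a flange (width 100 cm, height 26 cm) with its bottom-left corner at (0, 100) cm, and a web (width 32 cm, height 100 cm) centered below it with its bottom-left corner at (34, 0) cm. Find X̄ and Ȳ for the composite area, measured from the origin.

Part | A | x̄ᵢ | ȳᵢ | A·x̄ᵢ | A·ȳᵢ
web | 3200.00 | 50.00 | 50.00 | 160000.00 | 160000.00
flange | 2600.00 | 50.00 | 113.00 | 130000.00 | 293800.00
Σ | 5800.00 |  |  | 290000.00 | 453800.00
X̄ = 290000.00 / 5800.00 = 50.00 cm
Ȳ = 453800.00 / 5800.00 = 78.24 cm

X̄ = 50.00 cm, Ȳ = 78.24 cm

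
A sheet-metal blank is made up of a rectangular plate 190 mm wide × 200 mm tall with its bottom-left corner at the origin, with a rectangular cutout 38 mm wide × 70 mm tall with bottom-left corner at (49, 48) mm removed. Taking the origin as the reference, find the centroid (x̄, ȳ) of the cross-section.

x̄ = 97.03 mm, ȳ = 101.28 mm

Part | A | x̄ᵢ | ȳᵢ | A·x̄ᵢ | A·ȳᵢ
plate | 38000.00 | 95.00 | 100.00 | 3610000.00 | 3800000.00
hole | -2660.00 | 68.00 | 83.00 | -180880.00 | -220780.00
Σ | 35340.00 |  |  | 3429120.00 | 3579220.00
x̄ = 3429120.00 / 35340.00 = 97.03 mm
ȳ = 3579220.00 / 35340.00 = 101.28 mm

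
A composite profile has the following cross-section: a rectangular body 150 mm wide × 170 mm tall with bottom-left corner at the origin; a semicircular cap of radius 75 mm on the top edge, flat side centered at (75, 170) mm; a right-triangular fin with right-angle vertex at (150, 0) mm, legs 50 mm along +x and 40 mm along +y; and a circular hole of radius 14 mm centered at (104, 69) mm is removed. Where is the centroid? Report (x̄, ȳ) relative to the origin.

Part | A | x̄ᵢ | ȳᵢ | A·x̄ᵢ | A·ȳᵢ
rectangular body | 25500.00 | 75.00 | 85.00 | 1912500.00 | 2167500.00
semicircular top | 8835.73 | 75.00 | 201.83 | 662679.70 | 1783323.99
triangular fin | 1000.00 | 166.67 | 13.33 | 166666.67 | 13333.33
hole | -615.75 | 104.00 | 69.00 | -64038.22 | -42486.90
Σ | 34719.98 |  |  | 2677808.14 | 3921670.42
x̄ = 2677808.14 / 34719.98 = 77.13 mm
ȳ = 3921670.42 / 34719.98 = 112.95 mm

x̄ = 77.13 mm, ȳ = 112.95 mm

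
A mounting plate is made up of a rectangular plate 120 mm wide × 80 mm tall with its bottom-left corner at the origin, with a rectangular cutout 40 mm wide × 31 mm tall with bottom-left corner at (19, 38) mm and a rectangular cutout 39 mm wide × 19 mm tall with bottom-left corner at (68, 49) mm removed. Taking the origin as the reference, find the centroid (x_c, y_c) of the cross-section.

plate: A = 120 × 80 = 9600.00, centroid at (60.00, 40.00).
hole 1: A = −(40 × 31) = -1240.00, centroid at (39.00, 53.50).
hole 2: A = −(39 × 19) = -741.00, centroid at (87.50, 58.50).
ΣA = 7619.00 mm²
ΣAx_c = (9600.00)(60.00) + (-1240.00)(39.00) + (-741.00)(87.50) = 462802.50 mm³
ΣAy_c = (9600.00)(40.00) + (-1240.00)(53.50) + (-741.00)(58.50) = 274311.50 mm³
x_c = 462802.50 / 7619.00 = 60.74 mm
y_c = 274311.50 / 7619.00 = 36.00 mm

x_c = 60.74 mm, y_c = 36.00 mm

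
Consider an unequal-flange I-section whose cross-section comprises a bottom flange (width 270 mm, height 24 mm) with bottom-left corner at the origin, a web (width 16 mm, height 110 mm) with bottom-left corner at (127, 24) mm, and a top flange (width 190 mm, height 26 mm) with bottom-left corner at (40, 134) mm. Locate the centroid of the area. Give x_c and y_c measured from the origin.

x_c = 135.00 mm, y_c = 71.55 mm

Part | A | x̄ᵢ | ȳᵢ | A·x̄ᵢ | A·ȳᵢ
bottom flange | 6480.00 | 135.00 | 12.00 | 874800.00 | 77760.00
web | 1760.00 | 135.00 | 79.00 | 237600.00 | 139040.00
top flange | 4940.00 | 135.00 | 147.00 | 666900.00 | 726180.00
Σ | 13180.00 |  |  | 1779300.00 | 942980.00
x_c = 1779300.00 / 13180.00 = 135.00 mm
y_c = 942980.00 / 13180.00 = 71.55 mm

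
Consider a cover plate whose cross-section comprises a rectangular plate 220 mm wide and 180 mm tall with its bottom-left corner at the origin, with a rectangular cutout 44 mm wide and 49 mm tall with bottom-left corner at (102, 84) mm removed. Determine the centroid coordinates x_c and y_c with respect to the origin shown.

x_c = 109.19 mm, y_c = 88.93 mm

plate: A = 220 × 180 = 39600.00, centroid at (110.00, 90.00).
hole: A = −(44 × 49) = -2156.00, centroid at (124.00, 108.50).
ΣA = 37444.00 mm², ΣAx_c = 4088656.00 mm³, ΣAy_c = 3330074.00 mm³.
x_c = 4088656.00/37444.00 = 109.19 mm; y_c = 3330074.00/37444.00 = 88.93 mm.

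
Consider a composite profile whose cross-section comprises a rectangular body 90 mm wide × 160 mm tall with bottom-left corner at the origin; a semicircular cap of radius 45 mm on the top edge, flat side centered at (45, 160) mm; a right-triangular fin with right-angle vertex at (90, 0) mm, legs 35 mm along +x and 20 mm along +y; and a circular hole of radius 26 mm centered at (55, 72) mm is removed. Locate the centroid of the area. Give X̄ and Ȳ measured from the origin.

X̄ = 44.91 mm, Ȳ = 99.39 mm

rectangular body: A = 90 × 160 = 14400.00, centroid at (45.00, 80.00).
semicircular top: A = ½π·45² = 3180.86, centroid at (45.00, 179.10).
triangular fin: A = ½·35·20 = 350.00, centroid at (101.67, 6.67).
hole: A = −π·26² = -2123.72, centroid at (55.00, 72.00).
ΣA = 15807.15 mm²
ΣAX̄ = (14400.00)(45.00) + (3180.86)(45.00) + (350.00)(101.67) + (-2123.72)(55.00) = 709917.73 mm³
ΣAȲ = (14400.00)(80.00) + (3180.86)(179.10) + (350.00)(6.67) + (-2123.72)(72.00) = 1571113.75 mm³
X̄ = 709917.73 / 15807.15 = 44.91 mm
Ȳ = 1571113.75 / 15807.15 = 99.39 mm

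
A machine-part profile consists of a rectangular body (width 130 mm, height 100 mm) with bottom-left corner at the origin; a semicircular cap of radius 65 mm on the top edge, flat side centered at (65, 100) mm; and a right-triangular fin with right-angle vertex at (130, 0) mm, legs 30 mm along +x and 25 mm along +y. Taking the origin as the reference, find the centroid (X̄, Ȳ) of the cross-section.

X̄ = 66.41 mm, Ȳ = 74.95 mm

Part | A | x̄ᵢ | ȳᵢ | A·x̄ᵢ | A·ȳᵢ
rectangular body | 13000.00 | 65.00 | 50.00 | 845000.00 | 650000.00
semicircular top | 6636.61 | 65.00 | 127.59 | 431379.94 | 846744.78
triangular fin | 375.00 | 140.00 | 8.33 | 52500.00 | 3125.00
Σ | 20011.61 |  |  | 1328879.94 | 1499869.78
X̄ = 1328879.94 / 20011.61 = 66.41 mm
Ȳ = 1499869.78 / 20011.61 = 74.95 mm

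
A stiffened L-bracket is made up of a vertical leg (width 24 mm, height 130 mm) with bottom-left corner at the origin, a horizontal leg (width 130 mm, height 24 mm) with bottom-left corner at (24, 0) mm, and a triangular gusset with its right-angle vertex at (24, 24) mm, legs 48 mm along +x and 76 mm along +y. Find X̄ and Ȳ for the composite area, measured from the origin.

vertical leg: A = 24 × 130 = 3120.00, centroid at (12.00, 65.00).
horizontal leg: A = 130 × 24 = 3120.00, centroid at (89.00, 12.00).
gusset: A = ½·48·76 = 1824.00, centroid at (40.00, 49.33).
ΣA = 8064.00 mm²
ΣAX̄ = (3120.00)(12.00) + (3120.00)(89.00) + (1824.00)(40.00) = 388080.00 mm³
ΣAȲ = (3120.00)(65.00) + (3120.00)(12.00) + (1824.00)(49.33) = 330224.00 mm³
X̄ = 388080.00 / 8064.00 = 48.12 mm
Ȳ = 330224.00 / 8064.00 = 40.95 mm

X̄ = 48.12 mm, Ȳ = 40.95 mm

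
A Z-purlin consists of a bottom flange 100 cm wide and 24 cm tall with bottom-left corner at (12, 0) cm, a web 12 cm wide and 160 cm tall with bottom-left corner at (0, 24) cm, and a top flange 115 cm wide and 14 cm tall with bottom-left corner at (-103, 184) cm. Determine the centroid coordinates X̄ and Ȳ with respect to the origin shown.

X̄ = 14.68 cm, Ȳ = 90.39 cm

Part | A | x̄ᵢ | ȳᵢ | A·x̄ᵢ | A·ȳᵢ
bottom flange | 2400.00 | 62.00 | 12.00 | 148800.00 | 28800.00
web | 1920.00 | 6.00 | 104.00 | 11520.00 | 199680.00
top flange | 1610.00 | -45.50 | 191.00 | -73255.00 | 307510.00
Σ | 5930.00 |  |  | 87065.00 | 535990.00
X̄ = 87065.00 / 5930.00 = 14.68 cm
Ȳ = 535990.00 / 5930.00 = 90.39 cm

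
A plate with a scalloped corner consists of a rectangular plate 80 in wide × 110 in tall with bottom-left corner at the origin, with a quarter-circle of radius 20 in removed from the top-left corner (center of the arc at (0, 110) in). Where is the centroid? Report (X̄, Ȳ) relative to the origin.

X̄ = 41.17 in, Ȳ = 53.28 in

plate: A = 80 × 110 = 8800.00, centroid at (40.00, 55.00).
removed quarter-circle: A = −¼π·20² = -314.16, centroid at (8.49, 101.51).
ΣA = 8485.84 in², ΣAX̄ = 349333.33 in³, ΣAȲ = 452109.15 in³.
X̄ = 349333.33/8485.84 = 41.17 in; Ȳ = 452109.15/8485.84 = 53.28 in.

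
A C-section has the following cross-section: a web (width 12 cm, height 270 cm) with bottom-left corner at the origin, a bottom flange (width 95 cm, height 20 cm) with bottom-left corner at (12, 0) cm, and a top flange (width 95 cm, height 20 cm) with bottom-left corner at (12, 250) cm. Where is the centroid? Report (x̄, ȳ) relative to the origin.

x̄ = 34.88 cm, ȳ = 135.00 cm

Part | A | x̄ᵢ | ȳᵢ | A·x̄ᵢ | A·ȳᵢ
web | 3240.00 | 6.00 | 135.00 | 19440.00 | 437400.00
bottom flange | 1900.00 | 59.50 | 10.00 | 113050.00 | 19000.00
top flange | 1900.00 | 59.50 | 260.00 | 113050.00 | 494000.00
Σ | 7040.00 |  |  | 245540.00 | 950400.00
x̄ = 245540.00 / 7040.00 = 34.88 cm
ȳ = 950400.00 / 7040.00 = 135.00 cm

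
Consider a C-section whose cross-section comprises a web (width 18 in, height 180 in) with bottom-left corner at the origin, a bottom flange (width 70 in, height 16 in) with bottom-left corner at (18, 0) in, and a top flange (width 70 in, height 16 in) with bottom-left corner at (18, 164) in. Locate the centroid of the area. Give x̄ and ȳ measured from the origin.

x̄ = 26.99 in, ȳ = 90.00 in

web: A = 18 × 180 = 3240.00, centroid at (9.00, 90.00).
bottom flange: A = 70 × 16 = 1120.00, centroid at (53.00, 8.00).
top flange: A = 70 × 16 = 1120.00, centroid at (53.00, 172.00).
ΣA = 5480.00 in², ΣAx̄ = 147880.00 in³, ΣAȳ = 493200.00 in³.
x̄ = 147880.00/5480.00 = 26.99 in; ȳ = 493200.00/5480.00 = 90.00 in.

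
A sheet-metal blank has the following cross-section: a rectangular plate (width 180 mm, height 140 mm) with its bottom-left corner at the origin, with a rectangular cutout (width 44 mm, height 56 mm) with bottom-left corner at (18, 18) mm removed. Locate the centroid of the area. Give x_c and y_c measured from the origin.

x_c = 95.42 mm, y_c = 72.60 mm

plate: A = 180 × 140 = 25200.00, centroid at (90.00, 70.00).
hole: A = −(44 × 56) = -2464.00, centroid at (40.00, 46.00).
ΣA = 22736.00 mm², ΣAx_c = 2169440.00 mm³, ΣAy_c = 1650656.00 mm³.
x_c = 2169440.00/22736.00 = 95.42 mm; y_c = 1650656.00/22736.00 = 72.60 mm.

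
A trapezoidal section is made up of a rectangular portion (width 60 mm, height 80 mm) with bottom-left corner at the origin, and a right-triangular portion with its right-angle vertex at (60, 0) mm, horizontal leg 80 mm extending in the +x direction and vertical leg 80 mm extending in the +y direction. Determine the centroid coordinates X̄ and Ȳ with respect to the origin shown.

X̄ = 52.67 mm, Ȳ = 34.67 mm

rectangular portion: A = 60 × 80 = 4800.00, centroid at (30.00, 40.00).
triangular portion: A = ½·80·80 = 3200.00, centroid at (86.67, 26.67).
ΣA = 8000.00 mm²
ΣAX̄ = (4800.00)(30.00) + (3200.00)(86.67) = 421333.33 mm³
ΣAȲ = (4800.00)(40.00) + (3200.00)(26.67) = 277333.33 mm³
X̄ = 421333.33 / 8000.00 = 52.67 mm
Ȳ = 277333.33 / 8000.00 = 34.67 mm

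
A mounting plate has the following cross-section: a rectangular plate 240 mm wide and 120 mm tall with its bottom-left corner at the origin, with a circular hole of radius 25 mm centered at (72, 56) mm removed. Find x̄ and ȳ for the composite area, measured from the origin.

x̄ = 123.51 mm, ȳ = 60.29 mm

Part | A | x̄ᵢ | ȳᵢ | A·x̄ᵢ | A·ȳᵢ
plate | 28800.00 | 120.00 | 60.00 | 3456000.00 | 1728000.00
hole | -1963.50 | 72.00 | 56.00 | -141371.67 | -109955.74
Σ | 26836.50 |  |  | 3314628.33 | 1618044.26
x̄ = 3314628.33 / 26836.50 = 123.51 mm
ȳ = 1618044.26 / 26836.50 = 60.29 mm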